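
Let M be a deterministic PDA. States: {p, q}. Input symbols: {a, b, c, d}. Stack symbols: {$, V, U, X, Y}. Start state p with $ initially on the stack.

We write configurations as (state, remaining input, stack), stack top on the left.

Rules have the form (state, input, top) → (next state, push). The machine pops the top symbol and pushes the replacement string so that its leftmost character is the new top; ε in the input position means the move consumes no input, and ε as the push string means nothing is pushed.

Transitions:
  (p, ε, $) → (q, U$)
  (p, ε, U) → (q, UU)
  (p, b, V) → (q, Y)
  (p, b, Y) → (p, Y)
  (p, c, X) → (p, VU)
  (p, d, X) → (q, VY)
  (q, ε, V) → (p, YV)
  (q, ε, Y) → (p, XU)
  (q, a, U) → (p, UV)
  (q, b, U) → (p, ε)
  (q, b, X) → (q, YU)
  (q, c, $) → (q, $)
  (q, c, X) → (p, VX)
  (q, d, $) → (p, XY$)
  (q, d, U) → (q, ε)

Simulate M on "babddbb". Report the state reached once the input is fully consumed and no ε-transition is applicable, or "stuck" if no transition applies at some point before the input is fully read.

(p, babddbb, $)
  ε-move, top $: go to q, push U$ → (q, babddbb, U$)
  read b, top U: go to p, push ε → (p, abddbb, $)
  ε-move, top $: go to q, push U$ → (q, abddbb, U$)
  read a, top U: go to p, push UV → (p, bddbb, UV$)
  ε-move, top U: go to q, push UU → (q, bddbb, UUV$)
  read b, top U: go to p, push ε → (p, ddbb, UV$)
  ε-move, top U: go to q, push UU → (q, ddbb, UUV$)
  read d, top U: go to q, push ε → (q, dbb, UV$)
  read d, top U: go to q, push ε → (q, bb, V$)
  ε-move, top V: go to p, push YV → (p, bb, YV$)
  read b, top Y: go to p, push Y → (p, b, YV$)
  read b, top Y: go to p, push Y → (p, ε, YV$)
All input consumed; M is in state p.

p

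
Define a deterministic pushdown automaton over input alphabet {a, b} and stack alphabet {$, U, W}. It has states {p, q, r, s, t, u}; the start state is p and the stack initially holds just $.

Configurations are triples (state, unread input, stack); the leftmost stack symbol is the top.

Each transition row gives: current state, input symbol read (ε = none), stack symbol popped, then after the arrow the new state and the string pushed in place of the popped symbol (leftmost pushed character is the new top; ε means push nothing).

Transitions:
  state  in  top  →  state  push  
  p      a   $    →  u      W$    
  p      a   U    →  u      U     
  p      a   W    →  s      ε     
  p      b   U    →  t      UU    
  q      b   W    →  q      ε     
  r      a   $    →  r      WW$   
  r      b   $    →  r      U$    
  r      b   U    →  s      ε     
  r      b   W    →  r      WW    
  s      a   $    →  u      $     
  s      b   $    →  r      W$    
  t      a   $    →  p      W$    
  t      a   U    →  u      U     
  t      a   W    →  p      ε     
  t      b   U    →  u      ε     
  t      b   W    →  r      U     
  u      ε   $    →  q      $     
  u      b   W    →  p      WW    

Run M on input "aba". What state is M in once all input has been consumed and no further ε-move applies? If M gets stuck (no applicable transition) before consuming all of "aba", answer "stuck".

s

(p, aba, $) ⊢ (u, ba, W$) ⊢ (p, a, WW$) ⊢ (s, ε, W$)
All input consumed; M is in state s.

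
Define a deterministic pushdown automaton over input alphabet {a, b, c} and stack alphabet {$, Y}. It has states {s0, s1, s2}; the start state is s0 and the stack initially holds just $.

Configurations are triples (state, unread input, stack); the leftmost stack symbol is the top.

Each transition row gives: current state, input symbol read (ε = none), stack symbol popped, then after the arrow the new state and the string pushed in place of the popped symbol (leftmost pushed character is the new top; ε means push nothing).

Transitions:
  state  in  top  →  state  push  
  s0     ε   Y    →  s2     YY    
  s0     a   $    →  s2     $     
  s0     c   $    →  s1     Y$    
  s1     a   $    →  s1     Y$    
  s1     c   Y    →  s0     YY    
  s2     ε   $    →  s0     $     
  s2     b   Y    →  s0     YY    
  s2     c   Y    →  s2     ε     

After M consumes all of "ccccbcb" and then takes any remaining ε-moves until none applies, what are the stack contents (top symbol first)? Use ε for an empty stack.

YYYY$

(s0, ccccbcb, $)
  read c, top $: go to s1, push Y$ → (s1, cccbcb, Y$)
  read c, top Y: go to s0, push YY → (s0, ccbcb, YY$)
  ε-move, top Y: go to s2, push YY → (s2, ccbcb, YYY$)
  read c, top Y: go to s2, push ε → (s2, cbcb, YY$)
  read c, top Y: go to s2, push ε → (s2, bcb, Y$)
  read b, top Y: go to s0, push YY → (s0, cb, YY$)
  ε-move, top Y: go to s2, push YY → (s2, cb, YYY$)
  read c, top Y: go to s2, push ε → (s2, b, YY$)
  read b, top Y: go to s0, push YY → (s0, ε, YYY$)
  ε-move, top Y: go to s2, push YY → (s2, ε, YYYY$)
All input consumed in state s2 with stack YYYY$.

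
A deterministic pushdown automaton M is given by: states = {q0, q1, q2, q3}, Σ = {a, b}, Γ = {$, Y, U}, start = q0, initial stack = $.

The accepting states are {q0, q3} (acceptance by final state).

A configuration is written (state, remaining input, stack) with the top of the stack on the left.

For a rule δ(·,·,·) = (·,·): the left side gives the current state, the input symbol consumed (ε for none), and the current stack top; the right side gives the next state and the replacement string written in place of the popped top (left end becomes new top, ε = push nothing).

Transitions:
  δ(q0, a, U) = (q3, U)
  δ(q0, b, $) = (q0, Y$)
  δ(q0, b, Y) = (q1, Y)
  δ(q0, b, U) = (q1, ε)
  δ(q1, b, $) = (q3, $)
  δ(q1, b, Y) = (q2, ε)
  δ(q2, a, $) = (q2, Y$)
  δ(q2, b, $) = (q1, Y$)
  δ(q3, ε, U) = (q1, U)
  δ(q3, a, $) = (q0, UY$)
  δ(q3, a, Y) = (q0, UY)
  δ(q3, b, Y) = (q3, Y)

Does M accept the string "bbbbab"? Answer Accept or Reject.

Reject

(q0, bbbbab, $) ⊢ (q0, bbbab, Y$) ⊢ (q1, bbab, Y$) ⊢ (q2, bab, $) ⊢ (q1, ab, Y$)
No transition applies at (q1, ab, Y$); input not fully consumed.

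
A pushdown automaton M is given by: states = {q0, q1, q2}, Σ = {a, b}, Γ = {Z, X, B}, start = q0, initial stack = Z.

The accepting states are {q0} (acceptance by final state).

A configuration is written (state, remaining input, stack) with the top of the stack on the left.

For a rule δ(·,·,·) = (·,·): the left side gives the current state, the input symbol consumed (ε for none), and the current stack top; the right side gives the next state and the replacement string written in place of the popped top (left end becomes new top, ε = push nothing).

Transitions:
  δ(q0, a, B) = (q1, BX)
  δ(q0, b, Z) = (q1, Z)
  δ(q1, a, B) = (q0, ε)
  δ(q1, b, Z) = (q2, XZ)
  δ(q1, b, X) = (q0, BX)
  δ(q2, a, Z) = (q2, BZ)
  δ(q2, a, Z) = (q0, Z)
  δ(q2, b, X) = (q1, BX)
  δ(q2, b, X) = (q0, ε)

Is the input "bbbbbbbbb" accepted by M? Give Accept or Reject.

Accept

One accepting computation: (q0, bbbbbbbbb, Z) ⊢ (q1, bbbbbbbb, Z) ⊢ (q2, bbbbbbb, XZ) ⊢ (q0, bbbbbb, Z) ⊢ (q1, bbbbb, Z) ⊢ (q2, bbbb, XZ) ⊢ (q0, bbb, Z) ⊢ (q1, bb, Z) ⊢ (q2, b, XZ) ⊢ (q0, ε, Z)
All input consumed and state q0 ∈ F.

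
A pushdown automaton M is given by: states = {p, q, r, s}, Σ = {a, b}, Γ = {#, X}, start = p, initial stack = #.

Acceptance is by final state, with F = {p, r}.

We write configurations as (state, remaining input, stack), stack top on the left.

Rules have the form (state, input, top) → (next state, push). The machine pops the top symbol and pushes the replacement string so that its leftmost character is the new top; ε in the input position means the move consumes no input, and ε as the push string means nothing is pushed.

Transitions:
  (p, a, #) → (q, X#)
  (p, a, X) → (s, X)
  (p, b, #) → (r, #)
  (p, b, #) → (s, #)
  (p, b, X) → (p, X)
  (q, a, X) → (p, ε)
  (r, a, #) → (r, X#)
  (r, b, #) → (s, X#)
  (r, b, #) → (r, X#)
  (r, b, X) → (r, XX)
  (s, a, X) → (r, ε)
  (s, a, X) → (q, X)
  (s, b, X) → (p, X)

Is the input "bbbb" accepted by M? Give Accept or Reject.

One accepting computation: (p, bbbb, #) ⊢ (r, bbb, #) ⊢ (s, bb, X#) ⊢ (p, b, X#) ⊢ (p, ε, X#)
All input consumed and state p ∈ F.

Accept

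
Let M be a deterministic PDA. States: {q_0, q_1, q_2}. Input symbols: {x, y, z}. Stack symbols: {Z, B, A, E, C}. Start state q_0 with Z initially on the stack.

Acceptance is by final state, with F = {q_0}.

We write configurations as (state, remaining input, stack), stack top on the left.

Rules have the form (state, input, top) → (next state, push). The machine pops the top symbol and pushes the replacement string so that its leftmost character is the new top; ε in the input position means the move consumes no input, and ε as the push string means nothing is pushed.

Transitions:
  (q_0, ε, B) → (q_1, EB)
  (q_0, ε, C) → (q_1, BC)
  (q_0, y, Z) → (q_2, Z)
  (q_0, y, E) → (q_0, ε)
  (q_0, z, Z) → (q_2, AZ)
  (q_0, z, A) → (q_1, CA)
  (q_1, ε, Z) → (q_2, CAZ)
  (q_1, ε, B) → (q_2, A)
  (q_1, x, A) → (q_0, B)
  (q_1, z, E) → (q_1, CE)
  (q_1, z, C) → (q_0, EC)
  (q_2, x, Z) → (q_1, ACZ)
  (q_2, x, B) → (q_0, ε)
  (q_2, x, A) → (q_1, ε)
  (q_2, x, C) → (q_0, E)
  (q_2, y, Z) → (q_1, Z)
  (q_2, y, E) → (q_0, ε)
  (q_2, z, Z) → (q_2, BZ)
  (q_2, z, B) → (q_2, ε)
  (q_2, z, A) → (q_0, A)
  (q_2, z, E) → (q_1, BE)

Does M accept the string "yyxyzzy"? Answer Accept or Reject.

Accept

(q_0, yyxyzzy, Z)
  read y, top Z: go to q_2, push Z → (q_2, yxyzzy, Z)
  read y, top Z: go to q_1, push Z → (q_1, xyzzy, Z)
  ε-move, top Z: go to q_2, push CAZ → (q_2, xyzzy, CAZ)
  read x, top C: go to q_0, push E → (q_0, yzzy, EAZ)
  read y, top E: go to q_0, push ε → (q_0, zzy, AZ)
  read z, top A: go to q_1, push CA → (q_1, zy, CAZ)
  read z, top C: go to q_0, push EC → (q_0, y, ECAZ)
  read y, top E: go to q_0, push ε → (q_0, ε, CAZ)
All input consumed; state q_0 ∈ F.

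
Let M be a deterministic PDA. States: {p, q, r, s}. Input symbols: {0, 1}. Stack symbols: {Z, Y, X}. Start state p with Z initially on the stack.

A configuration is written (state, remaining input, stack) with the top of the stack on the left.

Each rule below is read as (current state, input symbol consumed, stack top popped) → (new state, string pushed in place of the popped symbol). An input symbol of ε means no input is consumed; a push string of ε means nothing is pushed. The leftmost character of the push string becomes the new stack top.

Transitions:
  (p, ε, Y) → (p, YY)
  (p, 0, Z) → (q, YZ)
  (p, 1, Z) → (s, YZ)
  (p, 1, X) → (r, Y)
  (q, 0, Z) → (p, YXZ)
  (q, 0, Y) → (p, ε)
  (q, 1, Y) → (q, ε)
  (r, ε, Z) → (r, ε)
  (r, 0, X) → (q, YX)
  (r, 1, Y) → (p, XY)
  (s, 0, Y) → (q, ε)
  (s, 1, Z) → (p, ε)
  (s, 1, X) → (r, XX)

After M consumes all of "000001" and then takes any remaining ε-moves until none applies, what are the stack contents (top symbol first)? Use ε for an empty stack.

(p, 000001, Z)
  read 0, top Z: go to q, push YZ → (q, 00001, YZ)
  read 0, top Y: go to p, push ε → (p, 0001, Z)
  read 0, top Z: go to q, push YZ → (q, 001, YZ)
  read 0, top Y: go to p, push ε → (p, 01, Z)
  read 0, top Z: go to q, push YZ → (q, 1, YZ)
  read 1, top Y: go to q, push ε → (q, ε, Z)
All input consumed in state q with stack Z.

Z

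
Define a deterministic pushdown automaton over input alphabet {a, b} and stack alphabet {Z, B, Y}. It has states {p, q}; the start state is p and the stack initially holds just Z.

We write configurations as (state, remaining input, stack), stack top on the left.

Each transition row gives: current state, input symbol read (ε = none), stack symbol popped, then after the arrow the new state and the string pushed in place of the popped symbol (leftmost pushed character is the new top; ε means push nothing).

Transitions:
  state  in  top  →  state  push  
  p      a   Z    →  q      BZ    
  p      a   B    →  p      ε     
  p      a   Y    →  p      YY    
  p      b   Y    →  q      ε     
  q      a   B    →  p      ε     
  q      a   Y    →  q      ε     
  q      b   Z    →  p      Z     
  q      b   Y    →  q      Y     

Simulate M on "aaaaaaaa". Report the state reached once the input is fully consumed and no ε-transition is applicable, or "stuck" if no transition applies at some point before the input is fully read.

(p, aaaaaaaa, Z) ⊢ (q, aaaaaaa, BZ) ⊢ (p, aaaaaa, Z) ⊢ (q, aaaaa, BZ) ⊢ (p, aaaa, Z) ⊢ (q, aaa, BZ) ⊢ (p, aa, Z) ⊢ (q, a, BZ) ⊢ (p, ε, Z)
All input consumed; M is in state p.

p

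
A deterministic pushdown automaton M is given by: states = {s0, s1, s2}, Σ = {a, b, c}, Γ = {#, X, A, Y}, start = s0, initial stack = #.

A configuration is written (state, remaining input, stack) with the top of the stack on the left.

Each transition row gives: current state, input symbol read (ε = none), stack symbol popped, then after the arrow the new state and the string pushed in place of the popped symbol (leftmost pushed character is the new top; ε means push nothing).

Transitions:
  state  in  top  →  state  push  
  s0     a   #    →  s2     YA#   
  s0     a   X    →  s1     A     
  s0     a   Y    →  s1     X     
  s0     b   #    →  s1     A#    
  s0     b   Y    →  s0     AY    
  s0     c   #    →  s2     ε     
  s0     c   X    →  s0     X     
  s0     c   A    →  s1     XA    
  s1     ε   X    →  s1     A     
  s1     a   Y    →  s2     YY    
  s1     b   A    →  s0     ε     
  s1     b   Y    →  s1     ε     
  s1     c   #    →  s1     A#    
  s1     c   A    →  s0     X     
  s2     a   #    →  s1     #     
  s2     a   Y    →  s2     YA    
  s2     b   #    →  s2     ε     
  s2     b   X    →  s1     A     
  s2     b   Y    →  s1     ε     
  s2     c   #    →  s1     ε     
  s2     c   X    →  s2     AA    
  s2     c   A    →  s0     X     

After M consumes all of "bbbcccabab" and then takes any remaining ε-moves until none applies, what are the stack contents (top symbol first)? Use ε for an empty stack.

A#

(s0, bbbcccabab, #)
  read b, top #: go to s1, push A# → (s1, bbcccabab, A#)
  read b, top A: go to s0, push ε → (s0, bcccabab, #)
  read b, top #: go to s1, push A# → (s1, cccabab, A#)
  read c, top A: go to s0, push X → (s0, ccabab, X#)
  read c, top X: go to s0, push X → (s0, cabab, X#)
  read c, top X: go to s0, push X → (s0, abab, X#)
  read a, top X: go to s1, push A → (s1, bab, A#)
  read b, top A: go to s0, push ε → (s0, ab, #)
  read a, top #: go to s2, push YA# → (s2, b, YA#)
  read b, top Y: go to s1, push ε → (s1, ε, A#)
All input consumed in state s1 with stack A#.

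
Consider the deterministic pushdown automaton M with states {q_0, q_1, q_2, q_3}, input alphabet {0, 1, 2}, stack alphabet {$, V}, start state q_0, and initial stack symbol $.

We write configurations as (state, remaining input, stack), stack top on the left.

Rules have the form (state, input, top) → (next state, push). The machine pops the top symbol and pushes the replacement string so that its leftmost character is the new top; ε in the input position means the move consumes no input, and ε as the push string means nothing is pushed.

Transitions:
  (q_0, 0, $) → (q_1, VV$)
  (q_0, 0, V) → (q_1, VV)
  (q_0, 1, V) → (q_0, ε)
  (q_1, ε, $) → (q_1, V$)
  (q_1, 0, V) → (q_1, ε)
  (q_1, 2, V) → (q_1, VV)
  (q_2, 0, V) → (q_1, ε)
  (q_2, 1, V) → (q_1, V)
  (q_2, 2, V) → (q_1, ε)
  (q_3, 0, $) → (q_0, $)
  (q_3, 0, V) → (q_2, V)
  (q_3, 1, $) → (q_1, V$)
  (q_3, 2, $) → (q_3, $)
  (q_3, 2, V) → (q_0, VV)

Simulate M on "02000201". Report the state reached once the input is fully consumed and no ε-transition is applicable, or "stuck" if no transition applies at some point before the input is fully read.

stuck

(q_0, 02000201, $)
  read 0, top $: go to q_1, push VV$ → (q_1, 2000201, VV$)
  read 2, top V: go to q_1, push VV → (q_1, 000201, VVV$)
  read 0, top V: go to q_1, push ε → (q_1, 00201, VV$)
  read 0, top V: go to q_1, push ε → (q_1, 0201, V$)
  read 0, top V: go to q_1, push ε → (q_1, 201, $)
  ε-move, top $: go to q_1, push V$ → (q_1, 201, V$)
  read 2, top V: go to q_1, push VV → (q_1, 01, VV$)
  read 0, top V: go to q_1, push ε → (q_1, 1, V$)
No transition for (q_1, 1, top V); M blocks with input 1 remaining.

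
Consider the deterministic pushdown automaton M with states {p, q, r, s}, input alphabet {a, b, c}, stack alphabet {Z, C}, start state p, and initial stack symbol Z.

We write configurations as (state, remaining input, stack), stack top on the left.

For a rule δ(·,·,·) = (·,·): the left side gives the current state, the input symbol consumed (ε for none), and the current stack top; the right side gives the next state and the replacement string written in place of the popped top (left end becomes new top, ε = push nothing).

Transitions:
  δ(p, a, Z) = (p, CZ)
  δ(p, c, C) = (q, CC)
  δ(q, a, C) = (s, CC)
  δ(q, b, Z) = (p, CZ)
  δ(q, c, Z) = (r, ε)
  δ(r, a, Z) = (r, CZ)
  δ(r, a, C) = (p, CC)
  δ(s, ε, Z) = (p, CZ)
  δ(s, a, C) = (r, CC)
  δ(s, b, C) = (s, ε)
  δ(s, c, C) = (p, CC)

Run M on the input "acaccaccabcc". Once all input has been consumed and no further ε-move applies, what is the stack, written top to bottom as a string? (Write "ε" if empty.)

CCCCCCCCCCZ

(p, acaccaccabcc, Z) ⊢ (p, caccaccabcc, CZ) ⊢ (q, accaccabcc, CCZ) ⊢ (s, ccaccabcc, CCCZ) ⊢ (p, caccabcc, CCCCZ) ⊢ (q, accabcc, CCCCCZ) ⊢ (s, ccabcc, CCCCCCZ) ⊢ (p, cabcc, CCCCCCCZ) ⊢ (q, abcc, CCCCCCCCZ) ⊢ (s, bcc, CCCCCCCCCZ) ⊢ (s, cc, CCCCCCCCZ) ⊢ (p, c, CCCCCCCCCZ) ⊢ (q, ε, CCCCCCCCCCZ)
All input consumed in state q with stack CCCCCCCCCCZ.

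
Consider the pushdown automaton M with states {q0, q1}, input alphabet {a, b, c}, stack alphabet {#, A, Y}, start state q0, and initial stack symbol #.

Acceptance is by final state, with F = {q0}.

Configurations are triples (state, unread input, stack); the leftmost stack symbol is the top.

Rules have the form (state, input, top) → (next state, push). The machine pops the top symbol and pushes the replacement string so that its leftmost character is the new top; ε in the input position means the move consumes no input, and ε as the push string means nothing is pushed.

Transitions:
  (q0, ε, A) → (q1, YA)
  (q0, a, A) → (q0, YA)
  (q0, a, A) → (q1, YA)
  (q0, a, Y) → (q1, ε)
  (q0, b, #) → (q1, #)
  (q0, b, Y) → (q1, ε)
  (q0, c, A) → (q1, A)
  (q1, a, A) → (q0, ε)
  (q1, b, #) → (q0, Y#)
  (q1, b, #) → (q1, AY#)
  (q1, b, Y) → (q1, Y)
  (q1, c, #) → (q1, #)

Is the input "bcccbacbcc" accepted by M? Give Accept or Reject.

Reject

No computation consumes all input and reaches a final state.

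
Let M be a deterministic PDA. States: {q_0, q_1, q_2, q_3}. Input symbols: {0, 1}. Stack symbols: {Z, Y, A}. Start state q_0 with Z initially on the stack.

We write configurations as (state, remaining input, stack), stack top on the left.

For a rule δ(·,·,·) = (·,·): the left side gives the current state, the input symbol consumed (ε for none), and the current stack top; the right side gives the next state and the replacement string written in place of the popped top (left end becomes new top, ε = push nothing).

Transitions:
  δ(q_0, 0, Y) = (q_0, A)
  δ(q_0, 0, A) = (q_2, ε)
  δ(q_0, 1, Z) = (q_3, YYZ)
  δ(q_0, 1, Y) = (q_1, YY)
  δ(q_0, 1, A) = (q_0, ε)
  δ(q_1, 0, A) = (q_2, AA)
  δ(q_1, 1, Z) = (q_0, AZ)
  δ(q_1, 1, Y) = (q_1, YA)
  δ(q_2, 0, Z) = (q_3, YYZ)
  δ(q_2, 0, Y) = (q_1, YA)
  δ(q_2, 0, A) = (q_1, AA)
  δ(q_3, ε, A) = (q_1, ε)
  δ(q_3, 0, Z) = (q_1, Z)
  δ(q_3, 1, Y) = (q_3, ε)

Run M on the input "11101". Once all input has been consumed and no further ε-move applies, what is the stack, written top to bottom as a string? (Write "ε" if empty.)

(q_0, 11101, Z)
  read 1, top Z: go to q_3, push YYZ → (q_3, 1101, YYZ)
  read 1, top Y: go to q_3, push ε → (q_3, 101, YZ)
  read 1, top Y: go to q_3, push ε → (q_3, 01, Z)
  read 0, top Z: go to q_1, push Z → (q_1, 1, Z)
  read 1, top Z: go to q_0, push AZ → (q_0, ε, AZ)
All input consumed in state q_0 with stack AZ.

AZ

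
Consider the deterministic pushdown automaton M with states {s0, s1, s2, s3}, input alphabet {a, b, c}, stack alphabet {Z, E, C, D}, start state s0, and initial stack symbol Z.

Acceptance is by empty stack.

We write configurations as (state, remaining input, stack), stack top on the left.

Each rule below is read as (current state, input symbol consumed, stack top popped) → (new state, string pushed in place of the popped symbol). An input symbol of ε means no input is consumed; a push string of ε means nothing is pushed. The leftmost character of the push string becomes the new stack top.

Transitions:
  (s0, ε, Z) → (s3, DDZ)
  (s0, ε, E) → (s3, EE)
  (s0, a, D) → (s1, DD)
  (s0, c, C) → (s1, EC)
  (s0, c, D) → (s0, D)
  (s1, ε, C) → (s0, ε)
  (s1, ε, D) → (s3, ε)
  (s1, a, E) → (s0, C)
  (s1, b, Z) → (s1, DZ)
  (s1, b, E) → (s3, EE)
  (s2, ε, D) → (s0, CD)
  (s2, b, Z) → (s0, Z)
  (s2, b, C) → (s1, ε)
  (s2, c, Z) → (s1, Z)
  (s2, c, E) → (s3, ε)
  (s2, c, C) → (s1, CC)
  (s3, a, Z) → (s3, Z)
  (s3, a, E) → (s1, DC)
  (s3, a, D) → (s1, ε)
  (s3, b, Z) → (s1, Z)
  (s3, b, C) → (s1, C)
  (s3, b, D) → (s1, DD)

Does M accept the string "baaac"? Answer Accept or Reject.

Reject

(s0, baaac, Z)
  ε-move, top Z: go to s3, push DDZ → (s3, baaac, DDZ)
  read b, top D: go to s1, push DD → (s1, aaac, DDDZ)
  ε-move, top D: go to s3, push ε → (s3, aaac, DDZ)
  read a, top D: go to s1, push ε → (s1, aac, DZ)
  ε-move, top D: go to s3, push ε → (s3, aac, Z)
  read a, top Z: go to s3, push Z → (s3, ac, Z)
  read a, top Z: go to s3, push Z → (s3, c, Z)
No transition applies at (s3, c, Z); input not fully consumed.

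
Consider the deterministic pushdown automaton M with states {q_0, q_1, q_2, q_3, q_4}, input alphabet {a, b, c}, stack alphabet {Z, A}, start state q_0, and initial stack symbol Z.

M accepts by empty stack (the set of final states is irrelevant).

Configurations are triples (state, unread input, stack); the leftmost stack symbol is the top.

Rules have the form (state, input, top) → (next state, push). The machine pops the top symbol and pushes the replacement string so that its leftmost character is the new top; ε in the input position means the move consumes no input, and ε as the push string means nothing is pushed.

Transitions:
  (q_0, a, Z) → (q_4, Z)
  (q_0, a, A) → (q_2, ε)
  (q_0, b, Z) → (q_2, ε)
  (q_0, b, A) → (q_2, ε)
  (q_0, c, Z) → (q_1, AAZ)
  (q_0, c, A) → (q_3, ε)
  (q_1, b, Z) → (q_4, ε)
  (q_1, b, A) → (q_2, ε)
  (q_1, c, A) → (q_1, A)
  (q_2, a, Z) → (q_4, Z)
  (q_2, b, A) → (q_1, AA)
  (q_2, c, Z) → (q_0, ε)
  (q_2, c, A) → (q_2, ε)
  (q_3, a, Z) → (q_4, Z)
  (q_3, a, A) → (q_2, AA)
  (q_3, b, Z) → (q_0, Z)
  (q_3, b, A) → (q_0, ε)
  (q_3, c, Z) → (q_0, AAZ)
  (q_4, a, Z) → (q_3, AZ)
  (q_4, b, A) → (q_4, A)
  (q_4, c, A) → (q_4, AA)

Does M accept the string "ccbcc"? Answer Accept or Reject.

(q_0, ccbcc, Z) ⊢ (q_1, cbcc, AAZ) ⊢ (q_1, bcc, AAZ) ⊢ (q_2, cc, AZ) ⊢ (q_2, c, Z) ⊢ (q_0, ε, ε)
All input consumed and the stack is empty.

Accept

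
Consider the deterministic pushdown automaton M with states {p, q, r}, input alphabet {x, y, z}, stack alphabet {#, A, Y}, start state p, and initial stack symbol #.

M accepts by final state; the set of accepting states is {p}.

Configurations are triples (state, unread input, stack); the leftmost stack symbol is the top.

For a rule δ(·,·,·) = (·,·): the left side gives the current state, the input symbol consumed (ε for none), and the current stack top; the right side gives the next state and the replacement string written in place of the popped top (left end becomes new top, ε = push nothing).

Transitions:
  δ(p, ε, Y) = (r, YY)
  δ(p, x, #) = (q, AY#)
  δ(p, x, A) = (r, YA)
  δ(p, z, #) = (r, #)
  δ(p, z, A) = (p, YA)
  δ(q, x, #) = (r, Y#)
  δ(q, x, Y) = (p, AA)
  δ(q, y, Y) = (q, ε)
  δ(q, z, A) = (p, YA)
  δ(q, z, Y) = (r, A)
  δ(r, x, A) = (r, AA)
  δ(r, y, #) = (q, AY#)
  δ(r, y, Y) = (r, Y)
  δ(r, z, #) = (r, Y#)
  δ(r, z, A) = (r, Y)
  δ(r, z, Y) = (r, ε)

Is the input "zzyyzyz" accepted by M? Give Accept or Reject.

(p, zzyyzyz, #) ⊢ (r, zyyzyz, #) ⊢ (r, yyzyz, Y#) ⊢ (r, yzyz, Y#) ⊢ (r, zyz, Y#) ⊢ (r, yz, #) ⊢ (q, z, AY#) ⊢ (p, ε, YAY#)
All input consumed; state p ∈ F.

Accept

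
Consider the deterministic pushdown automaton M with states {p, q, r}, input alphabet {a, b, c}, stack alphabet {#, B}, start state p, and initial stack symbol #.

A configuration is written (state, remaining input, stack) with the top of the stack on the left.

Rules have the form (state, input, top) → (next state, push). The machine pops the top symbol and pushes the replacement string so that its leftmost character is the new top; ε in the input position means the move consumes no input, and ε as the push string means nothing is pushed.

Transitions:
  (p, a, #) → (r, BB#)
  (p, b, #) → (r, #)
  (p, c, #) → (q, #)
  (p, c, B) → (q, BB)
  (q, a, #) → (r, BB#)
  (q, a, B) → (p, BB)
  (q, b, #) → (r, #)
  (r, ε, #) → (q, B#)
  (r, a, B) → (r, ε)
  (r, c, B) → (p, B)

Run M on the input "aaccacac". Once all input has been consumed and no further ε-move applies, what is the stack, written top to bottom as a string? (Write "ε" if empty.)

BBBBBB#

(p, aaccacac, #) ⊢ (r, accacac, BB#) ⊢ (r, ccacac, B#) ⊢ (p, cacac, B#) ⊢ (q, acac, BB#) ⊢ (p, cac, BBB#) ⊢ (q, ac, BBBB#) ⊢ (p, c, BBBBB#) ⊢ (q, ε, BBBBBB#)
All input consumed in state q with stack BBBBBB#.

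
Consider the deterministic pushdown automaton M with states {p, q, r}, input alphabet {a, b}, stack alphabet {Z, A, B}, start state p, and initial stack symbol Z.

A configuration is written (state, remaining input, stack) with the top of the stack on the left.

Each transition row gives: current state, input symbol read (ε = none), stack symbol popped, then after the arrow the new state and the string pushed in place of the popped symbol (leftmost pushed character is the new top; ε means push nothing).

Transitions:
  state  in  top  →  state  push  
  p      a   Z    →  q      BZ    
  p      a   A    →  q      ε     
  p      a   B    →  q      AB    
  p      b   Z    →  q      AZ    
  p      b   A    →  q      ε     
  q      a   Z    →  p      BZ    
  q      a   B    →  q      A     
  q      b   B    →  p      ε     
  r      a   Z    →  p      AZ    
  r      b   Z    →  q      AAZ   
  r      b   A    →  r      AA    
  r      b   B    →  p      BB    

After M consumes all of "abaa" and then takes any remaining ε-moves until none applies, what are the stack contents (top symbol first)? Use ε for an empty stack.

AZ

(p, abaa, Z) ⊢ (q, baa, BZ) ⊢ (p, aa, Z) ⊢ (q, a, BZ) ⊢ (q, ε, AZ)
All input consumed in state q with stack AZ.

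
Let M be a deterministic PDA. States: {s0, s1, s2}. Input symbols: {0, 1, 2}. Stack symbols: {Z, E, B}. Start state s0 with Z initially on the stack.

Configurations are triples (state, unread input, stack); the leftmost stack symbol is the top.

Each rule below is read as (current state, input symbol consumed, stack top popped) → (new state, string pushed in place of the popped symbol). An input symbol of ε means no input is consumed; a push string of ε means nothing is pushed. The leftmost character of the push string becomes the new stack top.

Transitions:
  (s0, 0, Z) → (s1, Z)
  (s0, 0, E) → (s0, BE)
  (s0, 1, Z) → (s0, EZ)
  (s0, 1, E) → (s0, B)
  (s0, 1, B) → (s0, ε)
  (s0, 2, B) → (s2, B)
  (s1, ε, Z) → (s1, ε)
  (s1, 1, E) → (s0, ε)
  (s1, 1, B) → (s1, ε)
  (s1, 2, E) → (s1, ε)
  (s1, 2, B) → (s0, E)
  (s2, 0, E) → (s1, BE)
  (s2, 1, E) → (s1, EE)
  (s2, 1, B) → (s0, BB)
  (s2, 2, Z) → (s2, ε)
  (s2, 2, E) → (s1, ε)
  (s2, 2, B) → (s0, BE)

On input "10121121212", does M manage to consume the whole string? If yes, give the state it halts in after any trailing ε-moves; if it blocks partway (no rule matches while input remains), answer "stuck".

(s0, 10121121212, Z)
  read 1, top Z: go to s0, push EZ → (s0, 0121121212, EZ)
  read 0, top E: go to s0, push BE → (s0, 121121212, BEZ)
  read 1, top B: go to s0, push ε → (s0, 21121212, EZ)
No transition for (s0, 2, top E); M blocks with input 21121212 remaining.

stuck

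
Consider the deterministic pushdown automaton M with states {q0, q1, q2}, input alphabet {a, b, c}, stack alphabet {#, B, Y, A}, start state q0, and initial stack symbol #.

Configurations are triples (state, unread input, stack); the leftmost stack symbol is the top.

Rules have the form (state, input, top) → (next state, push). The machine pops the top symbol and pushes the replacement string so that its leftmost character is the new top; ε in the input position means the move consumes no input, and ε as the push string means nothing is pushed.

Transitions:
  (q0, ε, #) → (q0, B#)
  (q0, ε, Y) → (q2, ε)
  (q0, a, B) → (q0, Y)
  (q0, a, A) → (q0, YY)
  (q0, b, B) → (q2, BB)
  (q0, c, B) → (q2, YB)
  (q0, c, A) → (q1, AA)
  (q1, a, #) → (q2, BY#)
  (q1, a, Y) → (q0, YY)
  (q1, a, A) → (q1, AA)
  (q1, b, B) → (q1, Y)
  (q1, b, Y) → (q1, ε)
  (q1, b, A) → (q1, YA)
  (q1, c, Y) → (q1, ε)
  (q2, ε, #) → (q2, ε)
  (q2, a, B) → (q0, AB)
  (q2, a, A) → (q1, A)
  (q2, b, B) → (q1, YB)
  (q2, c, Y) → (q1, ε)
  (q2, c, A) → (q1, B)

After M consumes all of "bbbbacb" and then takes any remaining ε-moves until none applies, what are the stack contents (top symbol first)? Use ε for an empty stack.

(q0, bbbbacb, #) ⊢ (q0, bbbbacb, B#) ⊢ (q2, bbbacb, BB#) ⊢ (q1, bbacb, YBB#) ⊢ (q1, bacb, BB#) ⊢ (q1, acb, YB#) ⊢ (q0, cb, YYB#) ⊢ (q2, cb, YB#) ⊢ (q1, b, B#) ⊢ (q1, ε, Y#)
All input consumed in state q1 with stack Y#.

Y#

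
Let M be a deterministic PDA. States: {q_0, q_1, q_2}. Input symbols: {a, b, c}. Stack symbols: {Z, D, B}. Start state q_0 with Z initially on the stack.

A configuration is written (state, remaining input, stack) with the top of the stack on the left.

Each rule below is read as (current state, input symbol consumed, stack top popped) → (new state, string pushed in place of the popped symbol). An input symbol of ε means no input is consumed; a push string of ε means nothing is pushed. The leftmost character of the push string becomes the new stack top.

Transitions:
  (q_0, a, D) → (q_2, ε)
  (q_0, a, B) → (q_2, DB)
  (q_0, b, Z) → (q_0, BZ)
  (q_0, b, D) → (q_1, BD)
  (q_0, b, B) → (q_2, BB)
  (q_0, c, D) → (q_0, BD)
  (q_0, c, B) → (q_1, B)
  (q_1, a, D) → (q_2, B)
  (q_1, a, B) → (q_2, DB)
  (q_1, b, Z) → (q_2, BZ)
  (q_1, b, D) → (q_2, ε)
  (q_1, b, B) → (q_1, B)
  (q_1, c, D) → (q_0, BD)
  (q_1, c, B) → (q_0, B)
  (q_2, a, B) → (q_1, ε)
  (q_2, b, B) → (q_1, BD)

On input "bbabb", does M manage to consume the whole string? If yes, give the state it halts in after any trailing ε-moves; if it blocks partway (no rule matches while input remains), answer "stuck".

(q_0, bbabb, Z)
  read b, top Z: go to q_0, push BZ → (q_0, babb, BZ)
  read b, top B: go to q_2, push BB → (q_2, abb, BBZ)
  read a, top B: go to q_1, push ε → (q_1, bb, BZ)
  read b, top B: go to q_1, push B → (q_1, b, BZ)
  read b, top B: go to q_1, push B → (q_1, ε, BZ)
All input consumed; M is in state q_1.

q_1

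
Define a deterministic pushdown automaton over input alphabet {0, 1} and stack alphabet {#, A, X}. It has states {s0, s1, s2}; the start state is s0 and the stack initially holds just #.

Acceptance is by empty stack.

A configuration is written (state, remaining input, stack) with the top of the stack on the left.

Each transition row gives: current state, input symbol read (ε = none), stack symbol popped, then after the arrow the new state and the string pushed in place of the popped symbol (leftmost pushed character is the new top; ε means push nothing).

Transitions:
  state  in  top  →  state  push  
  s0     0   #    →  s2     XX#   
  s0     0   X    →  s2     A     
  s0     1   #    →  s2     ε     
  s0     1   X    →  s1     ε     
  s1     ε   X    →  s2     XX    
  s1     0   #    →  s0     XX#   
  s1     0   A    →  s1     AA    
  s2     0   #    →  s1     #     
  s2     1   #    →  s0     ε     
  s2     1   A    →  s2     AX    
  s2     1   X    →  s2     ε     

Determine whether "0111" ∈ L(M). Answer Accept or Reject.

(s0, 0111, #)
  read 0, top #: go to s2, push XX# → (s2, 111, XX#)
  read 1, top X: go to s2, push ε → (s2, 11, X#)
  read 1, top X: go to s2, push ε → (s2, 1, #)
  read 1, top #: go to s0, push ε → (s0, ε, ε)
All input consumed and the stack is empty.

Accept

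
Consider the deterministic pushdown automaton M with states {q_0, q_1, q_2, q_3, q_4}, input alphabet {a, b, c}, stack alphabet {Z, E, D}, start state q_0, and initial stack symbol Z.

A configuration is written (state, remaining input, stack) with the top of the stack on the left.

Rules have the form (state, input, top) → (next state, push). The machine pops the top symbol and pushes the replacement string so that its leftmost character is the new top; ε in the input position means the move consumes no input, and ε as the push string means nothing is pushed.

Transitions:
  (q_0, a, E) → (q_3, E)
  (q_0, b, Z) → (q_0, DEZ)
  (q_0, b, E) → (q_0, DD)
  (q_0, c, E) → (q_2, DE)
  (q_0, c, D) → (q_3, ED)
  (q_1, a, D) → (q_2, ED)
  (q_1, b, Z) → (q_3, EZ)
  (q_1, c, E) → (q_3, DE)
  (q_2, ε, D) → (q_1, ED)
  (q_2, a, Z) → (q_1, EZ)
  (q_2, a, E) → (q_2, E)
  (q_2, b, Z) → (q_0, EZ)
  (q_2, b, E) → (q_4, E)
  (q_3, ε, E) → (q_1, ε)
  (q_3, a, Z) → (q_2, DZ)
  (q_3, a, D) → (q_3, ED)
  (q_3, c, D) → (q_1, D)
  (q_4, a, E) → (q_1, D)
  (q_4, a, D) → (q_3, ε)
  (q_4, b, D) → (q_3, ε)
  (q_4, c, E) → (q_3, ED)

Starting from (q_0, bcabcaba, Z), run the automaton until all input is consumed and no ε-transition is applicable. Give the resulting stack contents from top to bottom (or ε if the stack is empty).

(q_0, bcabcaba, Z)
  read b, top Z: go to q_0, push DEZ → (q_0, cabcaba, DEZ)
  read c, top D: go to q_3, push ED → (q_3, abcaba, EDEZ)
  ε-move, top E: go to q_1, push ε → (q_1, abcaba, DEZ)
  read a, top D: go to q_2, push ED → (q_2, bcaba, EDEZ)
  read b, top E: go to q_4, push E → (q_4, caba, EDEZ)
  read c, top E: go to q_3, push ED → (q_3, aba, EDDEZ)
  ε-move, top E: go to q_1, push ε → (q_1, aba, DDEZ)
  read a, top D: go to q_2, push ED → (q_2, ba, EDDEZ)
  read b, top E: go to q_4, push E → (q_4, a, EDDEZ)
  read a, top E: go to q_1, push D → (q_1, ε, DDDEZ)
All input consumed in state q_1 with stack DDDEZ.

DDDEZ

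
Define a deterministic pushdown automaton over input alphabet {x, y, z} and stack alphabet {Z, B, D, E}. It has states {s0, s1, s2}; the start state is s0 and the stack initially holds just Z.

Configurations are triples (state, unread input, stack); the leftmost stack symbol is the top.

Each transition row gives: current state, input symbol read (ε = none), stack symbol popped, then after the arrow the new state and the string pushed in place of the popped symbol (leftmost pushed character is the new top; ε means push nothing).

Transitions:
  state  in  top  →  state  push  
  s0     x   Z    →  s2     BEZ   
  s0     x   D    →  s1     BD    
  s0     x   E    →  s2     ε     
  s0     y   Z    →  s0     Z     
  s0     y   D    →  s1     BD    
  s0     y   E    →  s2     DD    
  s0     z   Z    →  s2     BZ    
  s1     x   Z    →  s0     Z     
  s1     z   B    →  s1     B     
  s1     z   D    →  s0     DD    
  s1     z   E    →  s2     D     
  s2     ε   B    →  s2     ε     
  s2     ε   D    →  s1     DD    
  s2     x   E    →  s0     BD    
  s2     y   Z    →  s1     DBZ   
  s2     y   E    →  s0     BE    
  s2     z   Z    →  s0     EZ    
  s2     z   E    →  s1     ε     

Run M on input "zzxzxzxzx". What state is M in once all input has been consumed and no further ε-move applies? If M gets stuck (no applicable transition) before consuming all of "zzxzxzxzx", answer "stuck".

(s0, zzxzxzxzx, Z) ⊢ (s2, zxzxzxzx, BZ) ⊢ (s2, zxzxzxzx, Z) ⊢ (s0, xzxzxzx, EZ) ⊢ (s2, zxzxzx, Z) ⊢ (s0, xzxzx, EZ) ⊢ (s2, zxzx, Z) ⊢ (s0, xzx, EZ) ⊢ (s2, zx, Z) ⊢ (s0, x, EZ) ⊢ (s2, ε, Z)
All input consumed; M is in state s2.

s2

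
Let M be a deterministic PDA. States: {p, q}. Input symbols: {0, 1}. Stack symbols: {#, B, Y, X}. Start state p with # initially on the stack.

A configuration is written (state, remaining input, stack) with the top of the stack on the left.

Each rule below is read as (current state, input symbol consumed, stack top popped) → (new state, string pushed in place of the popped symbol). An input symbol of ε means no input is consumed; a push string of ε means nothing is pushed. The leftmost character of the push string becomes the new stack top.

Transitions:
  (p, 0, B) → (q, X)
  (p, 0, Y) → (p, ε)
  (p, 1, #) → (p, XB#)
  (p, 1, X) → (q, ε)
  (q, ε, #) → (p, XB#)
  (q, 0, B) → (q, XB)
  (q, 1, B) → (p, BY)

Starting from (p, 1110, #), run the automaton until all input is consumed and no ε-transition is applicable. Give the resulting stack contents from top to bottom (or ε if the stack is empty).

XY#

(p, 1110, #)
  read 1, top #: go to p, push XB# → (p, 110, XB#)
  read 1, top X: go to q, push ε → (q, 10, B#)
  read 1, top B: go to p, push BY → (p, 0, BY#)
  read 0, top B: go to q, push X → (q, ε, XY#)
All input consumed in state q with stack XY#.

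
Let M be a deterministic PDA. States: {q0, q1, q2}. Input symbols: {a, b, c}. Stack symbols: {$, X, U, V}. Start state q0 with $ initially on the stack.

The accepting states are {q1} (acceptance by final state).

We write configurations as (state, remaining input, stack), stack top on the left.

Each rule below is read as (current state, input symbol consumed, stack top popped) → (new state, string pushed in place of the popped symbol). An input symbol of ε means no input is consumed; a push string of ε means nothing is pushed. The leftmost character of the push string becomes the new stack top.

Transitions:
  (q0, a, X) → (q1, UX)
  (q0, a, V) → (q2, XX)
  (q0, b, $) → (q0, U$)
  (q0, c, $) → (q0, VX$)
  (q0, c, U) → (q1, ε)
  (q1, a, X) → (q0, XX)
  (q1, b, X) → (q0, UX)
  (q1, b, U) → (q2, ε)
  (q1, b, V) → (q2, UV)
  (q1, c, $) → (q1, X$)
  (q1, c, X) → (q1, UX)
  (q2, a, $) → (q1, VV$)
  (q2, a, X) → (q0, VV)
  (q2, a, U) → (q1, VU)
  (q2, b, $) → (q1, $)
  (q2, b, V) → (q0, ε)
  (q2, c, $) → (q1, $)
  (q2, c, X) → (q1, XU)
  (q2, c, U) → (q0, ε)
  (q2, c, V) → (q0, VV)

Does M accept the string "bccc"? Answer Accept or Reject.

(q0, bccc, $) ⊢ (q0, ccc, U$) ⊢ (q1, cc, $) ⊢ (q1, c, X$) ⊢ (q1, ε, UX$)
All input consumed; state q1 ∈ F.

Accept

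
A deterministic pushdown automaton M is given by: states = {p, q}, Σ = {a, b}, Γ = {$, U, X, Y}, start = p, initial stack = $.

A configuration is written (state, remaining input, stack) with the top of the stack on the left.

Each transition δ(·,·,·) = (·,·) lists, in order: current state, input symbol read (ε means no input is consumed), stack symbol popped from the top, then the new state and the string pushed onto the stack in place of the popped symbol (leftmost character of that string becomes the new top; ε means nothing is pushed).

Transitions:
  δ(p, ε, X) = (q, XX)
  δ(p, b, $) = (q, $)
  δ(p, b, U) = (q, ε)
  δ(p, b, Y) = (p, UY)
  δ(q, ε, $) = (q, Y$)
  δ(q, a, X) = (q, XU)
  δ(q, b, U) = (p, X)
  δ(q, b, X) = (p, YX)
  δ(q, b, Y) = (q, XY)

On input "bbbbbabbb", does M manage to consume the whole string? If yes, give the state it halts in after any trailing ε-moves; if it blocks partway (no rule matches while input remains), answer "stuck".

stuck

(p, bbbbbabbb, $)
  read b, top $: go to q, push $ → (q, bbbbabbb, $)
  ε-move, top $: go to q, push Y$ → (q, bbbbabbb, Y$)
  read b, top Y: go to q, push XY → (q, bbbabbb, XY$)
  read b, top X: go to p, push YX → (p, bbabbb, YXY$)
  read b, top Y: go to p, push UY → (p, babbb, UYXY$)
  read b, top U: go to q, push ε → (q, abbb, YXY$)
No transition for (q, a, top Y); M blocks with input abbb remaining.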